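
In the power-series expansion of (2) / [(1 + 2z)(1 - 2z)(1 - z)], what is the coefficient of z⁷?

170

Partial fractions give a closed form: a_n = (2/3)·(-2)^n + (2)·2^n + (-2/3)·1^n.
At n = 7: a_7 = 170.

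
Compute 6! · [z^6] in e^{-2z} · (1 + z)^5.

The EGF product rule gives c_6 = Σ_{k_1+k_2=6} C(6; k_1,k_2) · ∏ g_i(k_i), where e^{-2z} gives (-2)^k; (1+z)^5 gives the falling factorial (5)_k.
g_1(k) for k = 0…6: 1, -2, 4, -8, 16, -32, 64.
g_2(k) for k = 0…6: 1, 5, 20, 60, 120, 120, 0.
c_6 = Σ_k C(6,k)·g_1(k)·g_2(6−k) = 6·(-2)·120 + 15·4·120 + 20·(-8)·60 + 15·16·20 + 6·(-32)·5 + 1·64·1 = −1440 + 7200 − 9600 + 4800 − 960 + 64 = 64.

64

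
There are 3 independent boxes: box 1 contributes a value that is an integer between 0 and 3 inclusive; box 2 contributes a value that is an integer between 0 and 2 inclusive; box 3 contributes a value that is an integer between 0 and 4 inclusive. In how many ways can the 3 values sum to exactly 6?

The generating function for the choices is (1 + y + y² + y³)·(1 + y + y²)·(1 + y + y² + y³ + y⁴); the count is [y⁶].
(1 + y + y² + y³) has coefficients 1,1,1,1 for degrees 0…3.
(1 + y + y²) has coefficients 1,1,1,0,0,0,0 for degrees 0…6.
Finally multiplying by (1 + y + y² + y³ + y⁴), the product of all factors after the first has coefficients 1,2,3,3,3,2,1 for degrees 0…6.
[y⁶] = 1·1 + 1·2 + 1·3 + 1·3 = 9.

9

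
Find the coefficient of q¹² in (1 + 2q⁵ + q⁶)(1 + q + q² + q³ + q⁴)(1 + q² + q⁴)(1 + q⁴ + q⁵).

17

(1 + 2q⁵ + q⁶) has coefficients 1,0,0,0,0,2,1 for degrees 0…6.
(1 + q + q² + q³ + q⁴) has coefficients 1,1,1,1,1,0,0,0,0,0,0,0,0 for degrees 0…12.
Multiplying by (1 + q² + q⁴) gives running coefficients 1,1,2,2,3,2,2,1,1,0,0,0,0 for degrees 0…12.
Finally multiplying by (1 + q⁴ + q⁵), the product of all factors after the first has coefficients 1,1,2,2,4,4,5,5,6,5,4,3,2 for degrees 0…12.
[q¹²] = 1·2 + 2·5 + 1·5 = 17.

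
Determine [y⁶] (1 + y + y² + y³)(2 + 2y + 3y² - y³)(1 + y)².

(1 + y + y² + y³) has coefficients 1,1,1,1 for degrees 0…3.
(2 + 2y + 3y² - y³) has coefficients 2,2,3,-1,0,0,0 for degrees 0…6.
Finally multiplying by (1 + y)², the product of all factors after the first has coefficients 2,6,9,7,1,-1,0 for degrees 0…6.
[y⁶] = 1·0 + 1·(-1) + 1·1 + 1·7 = 7.

7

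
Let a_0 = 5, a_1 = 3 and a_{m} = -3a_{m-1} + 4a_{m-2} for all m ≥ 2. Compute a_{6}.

1643

The ordinary generating function has denominator 1 + 3t - 4t^2.
Iterating the recurrence: a_0,…,a_{6} = 5, 3, 11, -21, 107, -405, 1643.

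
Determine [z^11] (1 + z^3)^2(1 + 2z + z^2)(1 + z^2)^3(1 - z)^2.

2

(1 + z^3)^2 has coefficients 1,0,0,2,0,0,1 for degrees 0…6.
(1 + 2z + z^2) has coefficients 1,2,1,0,0,0,0,0,0,0,0,0 for degrees 0…11.
Multiplying by (1 + z^2)^3 gives running coefficients 1,2,4,6,6,6,4,2,1,0,0,0 for degrees 0…11.
Finally multiplying by (1 - z)^2, the product of all factors after the first has coefficients 1,0,1,0,-2,0,-2,0,1,0,1,0 for degrees 0…11.
[z^11] = 1·0 + 2·1 + 1·0 = 2.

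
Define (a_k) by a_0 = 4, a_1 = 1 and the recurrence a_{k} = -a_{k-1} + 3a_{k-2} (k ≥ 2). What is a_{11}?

-11225

The ordinary generating function has denominator 1 + q - 3q^2.
Iterating the recurrence: a_0,…,a_{11} = 4, 1, 11, -8, 41, -65, 188, -383, 947, -2096, 4937, -11225.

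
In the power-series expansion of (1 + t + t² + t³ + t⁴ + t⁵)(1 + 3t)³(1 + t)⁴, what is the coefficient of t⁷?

1010

(1 + t + t² + t³ + t⁴ + t⁵) has coefficients 1,1,1,1,1,1 for degrees 0…5.
(1 + 3t)³ has coefficients 1,9,27,27,0,0,0,0 for degrees 0…7.
Finally multiplying by (1 + t)⁴, the product of all factors after the first has coefficients 1,13,69,193,307,279,135,27 for degrees 0…7.
[t⁷] = 1·27 + 1·135 + 1·279 + 1·307 + 1·193 + 1·69 = 1010.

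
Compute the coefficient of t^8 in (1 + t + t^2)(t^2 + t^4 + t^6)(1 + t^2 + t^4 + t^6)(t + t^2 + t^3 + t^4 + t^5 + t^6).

15

(1 + t + t^2) has coefficients 1,1,1 for degrees 0…2.
(t^2 + t^4 + t^6) has coefficients 0,0,1,0,1,0,1,0,0 for degrees 0…8.
Multiplying by (1 + t^2 + t^4 + t^6) gives running coefficients 0,0,1,0,2,0,3,0,3 for degrees 0…8.
Finally multiplying by (t + t^2 + t^3 + t^4 + t^5 + t^6), the product of all factors after the first has coefficients 0,0,0,1,1,3,3,6,6 for degrees 0…8.
[t^8] = 1·6 + 1·6 + 1·3 = 15.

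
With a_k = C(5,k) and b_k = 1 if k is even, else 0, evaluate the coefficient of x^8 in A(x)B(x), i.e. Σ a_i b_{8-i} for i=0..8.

16

Write out a_i and b_{8-i} for i = 0,…,8 and sum the products.
Σ = 1·1 + 5·0 + 10·1 + 10·0 + 5·1 + 1·0 + 0·1 + 0·0 + 0·1 = 16.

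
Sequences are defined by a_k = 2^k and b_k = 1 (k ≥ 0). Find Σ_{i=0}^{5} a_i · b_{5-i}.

63

Write out a_i and b_{5-i} for i = 0,…,5 and sum the products.
Σ = 1·1 + 2·1 + 4·1 + 8·1 + 16·1 + 32·1 = 63.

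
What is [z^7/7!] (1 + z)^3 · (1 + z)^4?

The EGF product rule gives c_7 = Σ_{k_1+k_2=7} C(7; k_1,k_2) · ∏ g_i(k_i), where (1+z)^3 gives the falling factorial (3)_k; (1+z)^4 gives the falling factorial (4)_k.
g_1(k) for k = 0…7: 1, 3, 6, 6, 0, 0, 0, 0.
g_2(k) for k = 0…7: 1, 4, 12, 24, 24, 0, 0, 0.
c_7 = Σ_k C(7,k)·g_1(k)·g_2(7−k) = 35·6·24 = 5040.

5040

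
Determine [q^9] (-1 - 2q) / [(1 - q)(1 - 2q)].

-2045

Partial fractions give a closed form: a_n = (3)·1^n + (-4)·2^n.
At n = 9: a_9 = -2045.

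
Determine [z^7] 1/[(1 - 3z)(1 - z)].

3280

Partial fractions give a closed form: a_n = (3/2)·3^n + (-1/2)·1^n.
At n = 7: a_7 = 3280.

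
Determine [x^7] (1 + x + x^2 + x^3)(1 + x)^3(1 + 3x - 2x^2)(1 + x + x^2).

(1 + x + x^2 + x^3) has coefficients 1,1,1,1 for degrees 0…3.
(1 + x)^3 has coefficients 1,3,3,1,0,0,0,0 for degrees 0…7.
Multiplying by (1 + 3x - 2x^2) gives running coefficients 1,6,10,4,-3,-2,0,0 for degrees 0…7.
Finally multiplying by (1 + x + x^2), the product of all factors after the first has coefficients 1,7,17,20,11,-1,-5,-2 for degrees 0…7.
[x^7] = 1·(-2) + 1·(-5) + 1·(-1) + 1·11 = 3.

3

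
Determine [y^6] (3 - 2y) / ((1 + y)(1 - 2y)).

87

The denominator gives the recurrence a_n = a_(n−1) + 2a_(n−2) for n ≥ 3; the numerator fixes a_0 = 3, a_1 = 1, a_2 = 7.
Iterating: 3, 1, 7, 9, 23, 41, 87, so a_6 = 87.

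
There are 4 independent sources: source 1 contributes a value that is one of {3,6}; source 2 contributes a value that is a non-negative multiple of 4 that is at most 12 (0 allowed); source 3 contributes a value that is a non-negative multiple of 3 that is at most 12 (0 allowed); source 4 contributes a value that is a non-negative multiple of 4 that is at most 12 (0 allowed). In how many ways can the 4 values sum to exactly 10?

4

The generating function for the choices is (t^3 + t^6)·(1 + t^4 + t^8 + t^12)·(1 + t^3 + t^6 + t^9 + t^12)·(1 + t^4 + t^8 + t^12); the count is [t^10].
(t^3 + t^6) has coefficients 0,0,0,1,0,0,1 for degrees 0…6.
(1 + t^4 + t^8 + t^12) has coefficients 1,0,0,0,1,0,0,0,1,0,0 for degrees 0…10.
Multiplying by (1 + t^3 + t^6 + t^9 + t^12) gives running coefficients 1,0,0,1,1,0,1,1,1,1,1 for degrees 0…10.
Finally multiplying by (1 + t^4 + t^8 + t^12), the product of all factors after the first has coefficients 1,0,0,1,2,0,1,2,3,1,2 for degrees 0…10.
[t^10] = 1·2 + 1·2 = 4.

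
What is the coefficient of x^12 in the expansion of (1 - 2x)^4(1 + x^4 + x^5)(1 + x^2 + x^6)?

16

(1 - 2x)^4 has coefficients 1,-8,24,-32,16 for degrees 0…4.
(1 + x^4 + x^5) has coefficients 1,0,0,0,1,1,0,0,0,0,0,0,0 for degrees 0…12.
Finally multiplying by (1 + x^2 + x^6), the product of all factors after the first has coefficients 1,0,1,0,1,1,2,1,0,0,1,1,0 for degrees 0…12.
[x^12] = 1·0 − 8·1 + 24·1 − 32·0 + 16·0 = 16.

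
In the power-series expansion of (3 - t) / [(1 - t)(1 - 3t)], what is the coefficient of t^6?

2915

Partial fractions give a closed form: a_n = (-1)·1^n + (4)·3^n.
At n = 6: a_6 = 2915.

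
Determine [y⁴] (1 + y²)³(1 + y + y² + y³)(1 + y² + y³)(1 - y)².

(1 + y²)³ has coefficients 1,0,3,0,3 for degrees 0…4.
(1 + y + y² + y³) has coefficients 1,1,1,1,0 for degrees 0…4.
Multiplying by (1 + y² + y³) gives running coefficients 1,1,2,3,2 for degrees 0…4.
Finally multiplying by (1 - y)², the product of all factors after the first has coefficients 1,-1,1,0,-2 for degrees 0…4.
[y⁴] = 1·(-2) + 3·1 + 3·1 = 4.

4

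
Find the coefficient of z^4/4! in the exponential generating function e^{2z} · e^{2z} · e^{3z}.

The EGF product rule gives c_4 = Σ_{k_1+k_2+k_3=4} C(4; k_1,k_2,k_3) · ∏ g_i(k_i), where e^{2z} gives (2)^k; e^{2z} gives (2)^k; e^{3z} gives (3)^k.
g_1(k) for k = 0…4: 1, 2, 4, 8, 16.
g_2(k) for k = 0…4: 1, 2, 4, 8, 16.
g_3(k) for k = 0…4: 1, 3, 9, 27, 81.
First combine the last two factors: h(k) = Σ_j C(k,j)·g_2(j)·g_3(k−j) for k = 0…4: 1, 5, 25, 125, 625.
c_4 = Σ_k C(4,k)·g_1(k)·h(4−k) = 1·1·625 + 4·2·125 + 6·4·25 + 4·8·5 + 1·16·1 = 625 + 1000 + 600 + 160 + 16 = 2401.

2401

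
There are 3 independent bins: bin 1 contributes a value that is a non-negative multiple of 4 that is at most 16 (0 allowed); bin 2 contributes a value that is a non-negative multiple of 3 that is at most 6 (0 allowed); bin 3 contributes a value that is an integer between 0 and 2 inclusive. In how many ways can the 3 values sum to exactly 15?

The generating function for the choices is (1 + q^4 + q^8 + q^12 + q^16)·(1 + q^3 + q^6)·(1 + q + q^2); the count is [q^15].
(1 + q^4 + q^8 + q^12 + q^16) has coefficients 1,0,0,0,1,0,0,0,1,0,0,0,1,0,0,0 for degrees 0…15.
(1 + q^3 + q^6) has coefficients 1,0,0,1,0,0,1,0,0,0,0,0,0,0,0,0 for degrees 0…15.
Finally multiplying by (1 + q + q^2), the product of all factors after the first has coefficients 1,1,1,1,1,1,1,1,1,0,0,0,0,0,0,0 for degrees 0…15.
[q^15] = 1·0 + 1·0 + 1·1 + 1·1 = 2.

2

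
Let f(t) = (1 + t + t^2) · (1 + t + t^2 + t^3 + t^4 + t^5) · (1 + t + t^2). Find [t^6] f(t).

8

(1 + t + t^2) has coefficients 1,1,1 for degrees 0…2.
(1 + t + t^2 + t^3 + t^4 + t^5) has coefficients 1,1,1,1,1,1,0 for degrees 0…6.
Finally multiplying by (1 + t + t^2), the product of all factors after the first has coefficients 1,2,3,3,3,3,2 for degrees 0…6.
[t^6] = 1·2 + 1·3 + 1·3 = 8.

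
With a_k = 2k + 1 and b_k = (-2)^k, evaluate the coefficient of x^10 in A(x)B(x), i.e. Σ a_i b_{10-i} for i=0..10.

235

Write out a_i and b_{10-i} for i = 0,…,10 and sum the products.
Σ = 1·1024 + 3·(-512) + 5·256 + 7·(-128) + 9·64 + 11·(-32) + 13·16 + 15·(-8) + 17·4 + 19·(-2) + 21·1 = 235.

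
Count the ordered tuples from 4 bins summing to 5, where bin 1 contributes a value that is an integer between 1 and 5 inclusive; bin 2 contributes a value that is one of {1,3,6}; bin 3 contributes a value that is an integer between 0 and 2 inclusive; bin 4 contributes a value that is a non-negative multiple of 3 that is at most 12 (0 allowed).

6

The generating function for the choices is (x + x^2 + x^3 + x^4 + x^5)·(x + x^3 + x^6)·(1 + x + x^2)·(1 + x^3 + x^6 + x^9 + x^12); the count is [x^5].
(x + x^2 + x^3 + x^4 + x^5) has coefficients 0,1,1,1,1,1 for degrees 0…5.
(x + x^3 + x^6) has coefficients 0,1,0,1,0,0 for degrees 0…5.
Multiplying by (1 + x + x^2) gives running coefficients 0,1,1,2,1,1 for degrees 0…5.
Finally multiplying by (1 + x^3 + x^6 + x^9 + x^12), the product of all factors after the first has coefficients 0,1,1,2,2,2 for degrees 0…5.
[x^5] = 1·2 + 1·2 + 1·1 + 1·1 + 1·0 = 6.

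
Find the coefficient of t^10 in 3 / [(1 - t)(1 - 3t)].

The denominator gives the recurrence a_n = 4a_(n−1) − 3a_(n−2) for n ≥ 2; the numerator fixes a_0 = 3, a_1 = 12.
Iterating: 3, 12, 39, 120, 363, 1092, 3279, 9840, 29523, 88572, 265719, so a_10 = 265719.

265719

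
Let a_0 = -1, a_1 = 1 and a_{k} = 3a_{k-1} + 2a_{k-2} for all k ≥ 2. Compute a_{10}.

The ordinary generating function has denominator 1 - 3q - 2q^2.
Iterating the recurrence: a_0,…,a_{10} = -1, 1, 1, 5, 17, 61, 217, 773, 2753, 9805, 34921.

34921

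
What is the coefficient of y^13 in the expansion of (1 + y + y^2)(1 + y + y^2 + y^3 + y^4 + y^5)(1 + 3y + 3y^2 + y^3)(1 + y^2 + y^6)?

(1 + y + y^2) has coefficients 1,1,1 for degrees 0…2.
(1 + y + y^2 + y^3 + y^4 + y^5) has coefficients 1,1,1,1,1,1,0,0,0,0,0,0,0,0 for degrees 0…13.
Multiplying by (1 + 3y + 3y^2 + y^3) gives running coefficients 1,4,7,8,8,8,7,4,1,0,0,0,0,0 for degrees 0…13.
Finally multiplying by (1 + y^2 + y^6), the product of all factors after the first has coefficients 1,4,8,12,15,16,16,16,15,12,9,8,7,4 for degrees 0…13.
[y^13] = 1·4 + 1·7 + 1·8 = 19.

19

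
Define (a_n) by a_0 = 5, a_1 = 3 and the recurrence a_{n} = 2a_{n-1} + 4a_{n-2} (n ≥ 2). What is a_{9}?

The ordinary generating function has denominator 1 - 2x - 4x^2.
Iterating the recurrence: a_0,…,a_{9} = 5, 3, 26, 64, 232, 720, 2368, 7616, 24704, 79872.

79872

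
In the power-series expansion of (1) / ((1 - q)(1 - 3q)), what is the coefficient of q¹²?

The denominator gives the recurrence a_n = 4a_(n−1) − 3a_(n−2) for n ≥ 2; the numerator fixes a_0 = 1, a_1 = 4.
Iterating: 1, 4, 13, 40, 121, 364, 1093, 3280, 9841, 29524, 88573, 265720, 797161, so a_12 = 797161.

797161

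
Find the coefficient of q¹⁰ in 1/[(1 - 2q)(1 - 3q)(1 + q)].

Partial fractions give a closed form: a_n = (-4/3)·2^n + (9/4)·3^n + (1/12)·(-1)^n.
At n = 10: a_10 = 131495.

131495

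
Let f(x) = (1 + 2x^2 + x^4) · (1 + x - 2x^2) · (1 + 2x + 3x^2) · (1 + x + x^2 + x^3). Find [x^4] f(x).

(1 + 2x^2 + x^4) has coefficients 1,0,2,0,1 for degrees 0…4.
(1 + x - 2x^2) has coefficients 1,1,-2,0,0 for degrees 0…4.
Multiplying by (1 + 2x + 3x^2) gives running coefficients 1,3,3,-1,-6 for degrees 0…4.
Finally multiplying by (1 + x + x^2 + x^3), the product of all factors after the first has coefficients 1,4,7,6,-1 for degrees 0…4.
[x^4] = 1·(-1) + 2·7 + 1·1 = 14.

14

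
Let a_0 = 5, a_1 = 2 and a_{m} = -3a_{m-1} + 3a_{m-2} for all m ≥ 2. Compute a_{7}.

-4806

The ordinary generating function has denominator 1 + 3x - 3x^2.
Iterating the recurrence: a_0,…,a_{7} = 5, 2, 9, -21, 90, -333, 1269, -4806.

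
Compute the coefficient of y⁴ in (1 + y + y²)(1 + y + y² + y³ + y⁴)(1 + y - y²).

(1 + y + y²) has coefficients 1,1,1 for degrees 0…2.
(1 + y + y² + y³ + y⁴) has coefficients 1,1,1,1,1 for degrees 0…4.
Finally multiplying by (1 + y - y²), the product of all factors after the first has coefficients 1,2,1,1,1 for degrees 0…4.
[y⁴] = 1·1 + 1·1 + 1·1 = 3.

3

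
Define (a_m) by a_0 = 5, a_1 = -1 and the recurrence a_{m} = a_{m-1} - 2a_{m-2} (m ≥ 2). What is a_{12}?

The ordinary generating function has denominator 1 - y + 2y^2.
Iterating the recurrence: a_0,…,a_{12} = 5, -1, -11, -9, 13, 31, 5, -57, -67, 47, 181, 87, -275.

-275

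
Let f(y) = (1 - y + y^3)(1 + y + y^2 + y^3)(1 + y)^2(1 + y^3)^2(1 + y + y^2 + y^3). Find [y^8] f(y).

25

(1 - y + y^3) has coefficients 1,-1,0,1 for degrees 0…3.
(1 + y + y^2 + y^3) has coefficients 1,1,1,1,0,0,0,0,0 for degrees 0…8.
Multiplying by (1 + y)^2 gives running coefficients 1,3,4,4,3,1,0,0,0 for degrees 0…8.
Multiplying by (1 + y^3)^2 gives running coefficients 1,3,4,6,9,9,9,9,6 for degrees 0…8.
Finally multiplying by (1 + y + y^2 + y^3), the product of all factors after the first has coefficients 1,4,8,14,22,28,33,36,33 for degrees 0…8.
[y^8] = 1·33 − 1·36 + 1·28 = 25.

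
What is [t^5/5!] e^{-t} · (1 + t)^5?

The EGF product rule gives c_5 = Σ_{k_1+k_2=5} C(5; k_1,k_2) · ∏ g_i(k_i), where e^{-t} gives (-1)^k; (1+t)^5 gives the falling factorial (5)_k.
g_1(k) for k = 0…5: 1, -1, 1, -1, 1, -1.
g_2(k) for k = 0…5: 1, 5, 20, 60, 120, 120.
c_5 = Σ_k C(5,k)·g_1(k)·g_2(5−k) = 1·1·120 + 5·(-1)·120 + 10·1·60 + 10·(-1)·20 + 5·1·5 + 1·(-1)·1 = 120 − 600 + 600 − 200 + 25 − 1 = -56.

-56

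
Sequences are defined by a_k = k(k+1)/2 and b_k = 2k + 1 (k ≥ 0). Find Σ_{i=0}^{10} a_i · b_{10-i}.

This is [x^10] in the product of the two ordinary generating functions.
Σ = 0·21 + 1·19 + 3·17 + 6·15 + 10·13 + 15·11 + 21·9 + 28·7 + 36·5 + 45·3 + 55·1 = 1210.

1210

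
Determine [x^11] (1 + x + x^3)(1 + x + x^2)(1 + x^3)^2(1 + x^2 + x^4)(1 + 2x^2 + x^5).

41

(1 + x + x^3) has coefficients 1,1,0,1 for degrees 0…3.
(1 + x + x^2) has coefficients 1,1,1,0,0,0,0,0,0,0,0,0 for degrees 0…11.
Multiplying by (1 + x^3)^2 gives running coefficients 1,1,1,2,2,2,1,1,1,0,0,0 for degrees 0…11.
Multiplying by (1 + x^2 + x^4) gives running coefficients 1,1,2,3,4,5,4,5,4,3,2,1 for degrees 0…11.
Finally multiplying by (1 + 2x^2 + x^5), the product of all factors after the first has coefficients 1,1,4,5,8,12,13,17,15,17,15,11 for degrees 0…11.
[x^11] = 1·11 + 1·15 + 1·15 = 41.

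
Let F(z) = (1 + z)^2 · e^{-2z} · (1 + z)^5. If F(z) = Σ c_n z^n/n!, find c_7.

3344

The EGF product rule gives c_7 = Σ_{k_1+k_2+k_3=7} C(7; k_1,k_2,k_3) · ∏ g_i(k_i), where (1+z)^2 gives the falling factorial (2)_k; e^{-2z} gives (-2)^k; (1+z)^5 gives the falling factorial (5)_k.
g_1(k) for k = 0…7: 1, 2, 2, 0, 0, 0, 0, 0.
g_2(k) for k = 0…7: 1, -2, 4, -8, 16, -32, 64, -128.
g_3(k) for k = 0…7: 1, 5, 20, 60, 120, 120, 0, 0.
First combine the last two factors: h(k) = Σ_j C(k,j)·g_2(j)·g_3(k−j) for k = 0…7: 1, 3, 4, -8, -24, 88, 64, -1248.
c_7 = Σ_k C(7,k)·g_1(k)·h(7−k) = 1·1·(-1248) + 7·2·64 + 21·2·88 = −1248 + 896 + 3696 = 3344.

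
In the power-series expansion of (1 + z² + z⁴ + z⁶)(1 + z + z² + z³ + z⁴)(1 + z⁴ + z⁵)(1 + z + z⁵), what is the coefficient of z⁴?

6

(1 + z² + z⁴ + z⁶) has coefficients 1,0,1,0,1 for degrees 0…4.
(1 + z + z² + z³ + z⁴) has coefficients 1,1,1,1,1 for degrees 0…4.
Multiplying by (1 + z⁴ + z⁵) gives running coefficients 1,1,1,1,2 for degrees 0…4.
Finally multiplying by (1 + z + z⁵), the product of all factors after the first has coefficients 1,2,2,2,3 for degrees 0…4.
[z⁴] = 1·3 + 1·2 + 1·1 = 6.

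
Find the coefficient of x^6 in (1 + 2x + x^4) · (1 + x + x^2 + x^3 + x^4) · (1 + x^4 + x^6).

5

(1 + 2x + x^4) has coefficients 1,2,0,0,1 for degrees 0…4.
(1 + x + x^2 + x^3 + x^4) has coefficients 1,1,1,1,1,0,0 for degrees 0…6.
Finally multiplying by (1 + x^4 + x^6), the product of all factors after the first has coefficients 1,1,1,1,2,1,2 for degrees 0…6.
[x^6] = 1·2 + 2·1 + 1·1 = 5.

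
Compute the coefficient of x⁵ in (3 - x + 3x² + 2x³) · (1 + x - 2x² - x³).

(3 - x + 3x² + 2x³) has coefficients 3,-1,3,2 for degrees 0…3.
(1 + x - 2x² - x³) has coefficients 1,1,-2,-1,0,0 for degrees 0…5.
[x⁵] = 3·0 − 1·0 + 3·(-1) + 2·(-2) = -7.

-7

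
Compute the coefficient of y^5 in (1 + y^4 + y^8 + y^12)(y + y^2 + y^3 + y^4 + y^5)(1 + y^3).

(1 + y^4 + y^8 + y^12) has coefficients 1,0,0,0,1,0 for degrees 0…5.
(y + y^2 + y^3 + y^4 + y^5) has coefficients 0,1,1,1,1,1 for degrees 0…5.
Finally multiplying by (1 + y^3), the product of all factors after the first has coefficients 0,1,1,1,2,2 for degrees 0…5.
[y^5] = 1·2 + 1·1 = 3.

3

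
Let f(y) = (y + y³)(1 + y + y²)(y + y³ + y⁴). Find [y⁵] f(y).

3

(y + y³) has coefficients 0,1,0,1 for degrees 0…3.
(1 + y + y²) has coefficients 1,1,1,0,0,0 for degrees 0…5.
Finally multiplying by (y + y³ + y⁴), the product of all factors after the first has coefficients 0,1,1,2,2,2 for degrees 0…5.
[y⁵] = 1·2 + 1·1 = 3.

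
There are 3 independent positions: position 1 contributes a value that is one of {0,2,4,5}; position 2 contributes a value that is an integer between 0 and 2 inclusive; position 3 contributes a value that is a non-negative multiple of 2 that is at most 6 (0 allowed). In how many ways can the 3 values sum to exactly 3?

2

The generating function for the choices is (1 + z^2 + z^4 + z^5)·(1 + z + z^2)·(1 + z^2 + z^4 + z^6); the count is [z^3].
(1 + z^2 + z^4 + z^5) has coefficients 1,0,1,0 for degrees 0…3.
(1 + z + z^2) has coefficients 1,1,1,0 for degrees 0…3.
Finally multiplying by (1 + z^2 + z^4 + z^6), the product of all factors after the first has coefficients 1,1,2,1 for degrees 0…3.
[z^3] = 1·1 + 1·1 = 2.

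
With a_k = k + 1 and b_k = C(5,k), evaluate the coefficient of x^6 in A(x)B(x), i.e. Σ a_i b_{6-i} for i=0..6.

144

The convolution is the x^6 coefficient of A(x)B(x).
Σ = 1·0 + 2·1 + 3·5 + 4·10 + 5·10 + 6·5 + 7·1 = 144.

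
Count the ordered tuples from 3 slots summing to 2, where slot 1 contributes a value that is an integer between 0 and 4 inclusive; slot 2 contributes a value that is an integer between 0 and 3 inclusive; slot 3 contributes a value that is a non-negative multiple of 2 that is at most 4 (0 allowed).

4

The generating function for the choices is (1 + q + q^2 + q^3 + q^4)·(1 + q + q^2 + q^3)·(1 + q^2 + q^4); the count is [q^2].
(1 + q + q^2 + q^3 + q^4) has coefficients 1,1,1 for degrees 0…2.
(1 + q + q^2 + q^3) has coefficients 1,1,1 for degrees 0…2.
Finally multiplying by (1 + q^2 + q^4), the product of all factors after the first has coefficients 1,1,2 for degrees 0…2.
[q^2] = 1·2 + 1·1 + 1·1 = 4.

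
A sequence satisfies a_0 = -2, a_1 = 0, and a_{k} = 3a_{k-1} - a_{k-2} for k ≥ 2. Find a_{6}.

110

The ordinary generating function has denominator 1 - 3x + x^2.
Iterating the recurrence: a_0,…,a_{6} = -2, 0, 2, 6, 16, 42, 110.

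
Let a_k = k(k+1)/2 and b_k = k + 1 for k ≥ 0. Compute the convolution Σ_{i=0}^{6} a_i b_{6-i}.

The convolution is the t^6 coefficient of A(t)B(t).
Σ = 0·7 + 1·6 + 3·5 + 6·4 + 10·3 + 15·2 + 21·1 = 126.

126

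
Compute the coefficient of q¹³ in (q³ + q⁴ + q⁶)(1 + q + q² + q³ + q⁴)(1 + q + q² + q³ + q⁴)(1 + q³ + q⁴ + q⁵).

(q³ + q⁴ + q⁶) has coefficients 0,0,0,1,1,0,1 for degrees 0…6.
(1 + q + q² + q³ + q⁴) has coefficients 1,1,1,1,1,0,0,0,0,0,0,0,0,0 for degrees 0…13.
Multiplying by (1 + q + q² + q³ + q⁴) gives running coefficients 1,2,3,4,5,4,3,2,1,0,0,0,0,0 for degrees 0…13.
Finally multiplying by (1 + q³ + q⁴ + q⁵), the product of all factors after the first has coefficients 1,2,3,5,8,10,12,14,14,12,9,6,3,1 for degrees 0…13.
[q¹³] = 1·9 + 1·12 + 1·14 = 35.

35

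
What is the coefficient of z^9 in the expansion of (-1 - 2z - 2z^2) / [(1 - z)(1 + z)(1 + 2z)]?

Partial fractions give a closed form: a_n = (-5/6)·1^n + (1/2)·(-1)^n + (-2/3)·(-2)^n.
At n = 9: a_9 = 340.

340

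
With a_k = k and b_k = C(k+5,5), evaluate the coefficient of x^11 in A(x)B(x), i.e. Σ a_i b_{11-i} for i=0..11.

The convolution is the x^11 coefficient of A(x)B(x).
Σ = 0·4368 + 1·3003 + 2·2002 + 3·1287 + 4·792 + 5·462 + 6·252 + 7·126 + 8·56 + 9·21 + 10·6 + 11·1 = 19448.

19448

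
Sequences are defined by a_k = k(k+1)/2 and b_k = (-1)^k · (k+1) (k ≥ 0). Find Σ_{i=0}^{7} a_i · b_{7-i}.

10

The convolution is the x^7 coefficient of A(x)B(x).
Σ = 0·(-8) + 1·7 + 3·(-6) + 6·5 + 10·(-4) + 15·3 + 21·(-2) + 28·1 = 10.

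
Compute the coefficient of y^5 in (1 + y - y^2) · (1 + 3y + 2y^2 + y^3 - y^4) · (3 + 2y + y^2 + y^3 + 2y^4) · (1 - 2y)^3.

(1 + y - y^2) has coefficients 1,1,-1 for degrees 0…2.
(1 + 3y + 2y^2 + y^3 - y^4) has coefficients 1,3,2,1,-1,0 for degrees 0…5.
Multiplying by (3 + 2y + y^2 + y^3 + 2y^4) gives running coefficients 3,11,13,11,6,7 for degrees 0…5.
Finally multiplying by (1 - 2y)^3, the product of all factors after the first has coefficients 3,-7,-17,41,8,-1 for degrees 0…5.
[y^5] = 1·(-1) + 1·8 − 1·41 = -34.

-34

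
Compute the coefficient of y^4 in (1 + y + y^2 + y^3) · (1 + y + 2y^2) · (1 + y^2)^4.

(1 + y + y^2 + y^3) has coefficients 1,1,1,1 for degrees 0…3.
(1 + y + 2y^2) has coefficients 1,1,2,0,0 for degrees 0…4.
Finally multiplying by (1 + y^2)^4, the product of all factors after the first has coefficients 1,1,6,4,14 for degrees 0…4.
[y^4] = 1·14 + 1·4 + 1·6 + 1·1 = 25.

25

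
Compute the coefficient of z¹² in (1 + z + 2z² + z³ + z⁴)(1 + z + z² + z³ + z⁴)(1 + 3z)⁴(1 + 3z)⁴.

241380

(1 + z + 2z² + z³ + z⁴) has coefficients 1,1,2,1,1 for degrees 0…4.
(1 + z + z² + z³ + z⁴) has coefficients 1,1,1,1,1,0,0,0,0,0,0,0,0 for degrees 0…12.
Multiplying by (1 + 3z)⁴ gives running coefficients 1,13,67,175,256,255,243,189,81,0,0,0,0 for degrees 0…12.
Finally multiplying by (1 + 3z)⁴, the product of all factors after the first has coefficients 1,25,277,1789,7459,21066,41454,58698,63747,58077,44469,24057,6561 for degrees 0…12.
[z¹²] = 1·6561 + 1·24057 + 2·44469 + 1·58077 + 1·63747 = 241380.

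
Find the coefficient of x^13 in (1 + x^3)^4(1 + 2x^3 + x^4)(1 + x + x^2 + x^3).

(1 + x^3)^4 has coefficients 1,0,0,4,0,0,6,0,0,4,0,0,1 for degrees 0…12.
(1 + 2x^3 + x^4) has coefficients 1,0,0,2,1,0,0,0,0,0,0,0,0,0 for degrees 0…13.
Finally multiplying by (1 + x + x^2 + x^3), the product of all factors after the first has coefficients 1,1,1,3,3,3,3,1,0,0,0,0,0,0 for degrees 0…13.
[x^13] = 1·0 + 4·0 + 6·1 + 4·3 + 1·1 = 19.

19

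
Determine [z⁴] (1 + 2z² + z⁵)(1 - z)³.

(1 + 2z² + z⁵) has coefficients 1,0,2,0,0 for degrees 0…4.
(1 - z)³ has coefficients 1,-3,3,-1,0 for degrees 0…4.
[z⁴] = 1·0 + 2·3 = 6.

6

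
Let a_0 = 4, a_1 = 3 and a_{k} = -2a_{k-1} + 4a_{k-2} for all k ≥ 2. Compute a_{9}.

-16896

The ordinary generating function has denominator 1 + 2q - 4q^2.
Iterating the recurrence: a_0,…,a_{9} = 4, 3, 10, -8, 56, -144, 512, -1600, 5248, -16896.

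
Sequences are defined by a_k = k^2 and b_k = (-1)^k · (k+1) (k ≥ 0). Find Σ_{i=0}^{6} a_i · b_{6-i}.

The convolution is the t^6 coefficient of A(t)B(t).
Σ = 0·7 + 1·(-6) + 4·5 + 9·(-4) + 16·3 + 25·(-2) + 36·1 = 12.

12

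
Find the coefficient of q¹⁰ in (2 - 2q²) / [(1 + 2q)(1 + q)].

3072

The denominator gives the recurrence a_n = −3a_(n−1) − 2a_(n−2) for n ≥ 3; the numerator fixes a_0 = 2, a_1 = -6, a_2 = 12.
Iterating: 2, -6, 12, -24, 48, -96, 192, -384, 768, -1536, 3072, so a_10 = 3072.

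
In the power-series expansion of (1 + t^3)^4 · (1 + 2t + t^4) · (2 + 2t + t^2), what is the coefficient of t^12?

16

(1 + t^3)^4 has coefficients 1,0,0,4,0,0,6,0,0,4,0,0,1 for degrees 0…12.
(1 + 2t + t^4) has coefficients 1,2,0,0,1,0,0,0,0,0,0,0,0 for degrees 0…12.
Finally multiplying by (2 + 2t + t^2), the product of all factors after the first has coefficients 2,6,5,2,2,2,1,0,0,0,0,0,0 for degrees 0…12.
[t^12] = 1·0 + 4·0 + 6·1 + 4·2 + 1·2 = 16.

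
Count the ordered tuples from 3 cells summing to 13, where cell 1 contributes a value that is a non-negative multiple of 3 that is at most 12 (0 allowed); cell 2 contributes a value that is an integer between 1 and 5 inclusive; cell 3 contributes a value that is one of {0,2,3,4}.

7

The generating function for the choices is (1 + z^3 + z^6 + z^9 + z^12)·(z + z^2 + z^3 + z^4 + z^5)·(1 + z^2 + z^3 + z^4); the count is [z^13].
(1 + z^3 + z^6 + z^9 + z^12) has coefficients 1,0,0,1,0,0,1,0,0,1,0,0,1 for degrees 0…12.
(z + z^2 + z^3 + z^4 + z^5) has coefficients 0,1,1,1,1,1,0,0,0,0,0,0,0,0 for degrees 0…13.
Finally multiplying by (1 + z^2 + z^3 + z^4), the product of all factors after the first has coefficients 0,1,1,2,3,4,3,3,2,1,0,0,0,0 for degrees 0…13.
[z^13] = 1·0 + 1·0 + 1·3 + 1·3 + 1·1 = 7.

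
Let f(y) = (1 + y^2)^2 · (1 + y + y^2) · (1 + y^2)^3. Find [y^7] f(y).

(1 + y^2)^2 has coefficients 1,0,2,0,1 for degrees 0…4.
(1 + y + y^2) has coefficients 1,1,1,0,0,0,0,0 for degrees 0…7.
Finally multiplying by (1 + y^2)^3, the product of all factors after the first has coefficients 1,1,4,3,6,3,4,1 for degrees 0…7.
[y^7] = 1·1 + 2·3 + 1·3 = 10.

10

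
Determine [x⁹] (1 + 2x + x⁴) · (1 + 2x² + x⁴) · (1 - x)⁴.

-10

(1 + 2x + x⁴) has coefficients 1,2,0,0,1 for degrees 0…4.
(1 + 2x² + x⁴) has coefficients 1,0,2,0,1,0,0,0,0,0 for degrees 0…9.
Finally multiplying by (1 - x)⁴, the product of all factors after the first has coefficients 1,-4,8,-12,14,-12,8,-4,1,0 for degrees 0…9.
[x⁹] = 1·0 + 2·1 + 1·(-12) = -10.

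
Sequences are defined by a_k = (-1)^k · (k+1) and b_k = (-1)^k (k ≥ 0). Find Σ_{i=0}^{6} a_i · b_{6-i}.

Write out a_i and b_{6-i} for i = 0,…,6 and sum the products.
Σ = 1·1 − 2·(-1) + 3·1 − 4·(-1) + 5·1 − 6·(-1) + 7·1 = 28.

28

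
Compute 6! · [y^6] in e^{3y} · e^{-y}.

64

The EGF product rule gives c_6 = Σ_{k_1+k_2=6} C(6; k_1,k_2) · ∏ g_i(k_i), where e^{3y} gives (3)^k; e^{-y} gives (-1)^k.
g_1(k) for k = 0…6: 1, 3, 9, 27, 81, 243, 729.
g_2(k) for k = 0…6: 1, -1, 1, -1, 1, -1, 1.
c_6 = Σ_k C(6,k)·g_1(k)·g_2(6−k) = 1·1·1 + 6·3·(-1) + 15·9·1 + 20·27·(-1) + 15·81·1 + 6·243·(-1) + 1·729·1 = 1 − 18 + 135 − 540 + 1215 − 1458 + 729 = 64.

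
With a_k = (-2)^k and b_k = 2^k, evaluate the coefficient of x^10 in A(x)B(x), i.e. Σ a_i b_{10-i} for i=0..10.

1024

The convolution is the t^10 coefficient of A(t)B(t).
Σ = 1·1024 − 2·512 + 4·256 − 8·128 + 16·64 − 32·32 + 64·16 − 128·8 + 256·4 − 512·2 + 1024·1 = 1024.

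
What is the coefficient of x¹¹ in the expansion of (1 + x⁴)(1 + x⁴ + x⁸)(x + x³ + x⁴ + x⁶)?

(1 + x⁴) has coefficients 1,0,0,0,1 for degrees 0…4.
(1 + x⁴ + x⁸) has coefficients 1,0,0,0,1,0,0,0,1,0,0,0 for degrees 0…11.
Finally multiplying by (x + x³ + x⁴ + x⁶), the product of all factors after the first has coefficients 0,1,0,1,1,1,1,1,1,1,1,1 for degrees 0…11.
[x¹¹] = 1·1 + 1·1 = 2.

2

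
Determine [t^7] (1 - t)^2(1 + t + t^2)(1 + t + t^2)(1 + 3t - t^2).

(1 - t)^2 has coefficients 1,-2,1 for degrees 0…2.
(1 + t + t^2) has coefficients 1,1,1,0,0,0,0,0 for degrees 0…7.
Multiplying by (1 + t + t^2) gives running coefficients 1,2,3,2,1,0,0,0 for degrees 0…7.
Finally multiplying by (1 + 3t - t^2), the product of all factors after the first has coefficients 1,5,8,9,4,1,-1,0 for degrees 0…7.
[t^7] = 1·0 − 2·(-1) + 1·1 = 3.

3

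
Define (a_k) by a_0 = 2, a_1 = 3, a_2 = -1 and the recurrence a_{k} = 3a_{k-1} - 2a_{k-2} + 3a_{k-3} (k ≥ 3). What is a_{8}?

The ordinary generating function has denominator 1 - 3z + 2z^2 - 3z^3.
Iterating the recurrence: a_0,…,a_{8} = 2, 3, -1, -3, 2, 9, 14, 30, 89.

89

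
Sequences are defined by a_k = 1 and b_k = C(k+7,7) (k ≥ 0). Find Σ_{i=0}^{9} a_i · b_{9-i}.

This is [x^9] in the product of the two ordinary generating functions.
Σ = 1·11440 + 1·6435 + 1·3432 + 1·1716 + 1·792 + 1·330 + 1·120 + 1·36 + 1·8 + 1·1 = 24310.

24310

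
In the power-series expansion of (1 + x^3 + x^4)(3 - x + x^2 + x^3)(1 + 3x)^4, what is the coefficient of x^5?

267

(1 + x^3 + x^4) has coefficients 1,0,0,1,1 for degrees 0…4.
(3 - x + x^2 + x^3) has coefficients 3,-1,1,1,0,0 for degrees 0…5.
Finally multiplying by (1 + 3x)^4, the product of all factors after the first has coefficients 3,35,151,283,201,81 for degrees 0…5.
[x^5] = 1·81 + 1·151 + 1·35 = 267.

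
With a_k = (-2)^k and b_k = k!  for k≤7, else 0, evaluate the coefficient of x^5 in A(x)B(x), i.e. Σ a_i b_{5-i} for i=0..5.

64

The convolution is the x^5 coefficient of A(x)B(x).
Σ = 1·120 − 2·24 + 4·6 − 8·2 + 16·1 − 32·1 = 64.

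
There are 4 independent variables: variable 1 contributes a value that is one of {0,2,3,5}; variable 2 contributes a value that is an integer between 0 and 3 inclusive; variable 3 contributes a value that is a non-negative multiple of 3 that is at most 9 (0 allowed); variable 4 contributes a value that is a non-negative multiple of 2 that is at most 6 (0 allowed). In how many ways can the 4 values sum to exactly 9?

The generating function for the choices is (1 + x^2 + x^3 + x^5)·(1 + x + x^2 + x^3)·(1 + x^3 + x^6 + x^9)·(1 + x^2 + x^4 + x^6); the count is [x^9].
(1 + x^2 + x^3 + x^5) has coefficients 1,0,1,1,0,1 for degrees 0…5.
(1 + x + x^2 + x^3) has coefficients 1,1,1,1,0,0,0,0,0,0 for degrees 0…9.
Multiplying by (1 + x^3 + x^6 + x^9) gives running coefficients 1,1,1,2,1,1,2,1,1,2 for degrees 0…9.
Finally multiplying by (1 + x^2 + x^4 + x^6), the product of all factors after the first has coefficients 1,1,2,3,3,4,5,5,5,6 for degrees 0…9.
[x^9] = 1·6 + 1·5 + 1·5 + 1·3 = 19.

19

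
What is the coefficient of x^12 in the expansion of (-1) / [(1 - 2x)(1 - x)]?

Partial fractions give a closed form: a_n = (-2)·2^n + (1)·1^n.
At n = 12: a_12 = -8191.

-8191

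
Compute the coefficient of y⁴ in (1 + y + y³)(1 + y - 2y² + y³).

2

(1 + y + y³) has coefficients 1,1,0,1 for degrees 0…3.
(1 + y - 2y² + y³) has coefficients 1,1,-2,1,0 for degrees 0…4.
[y⁴] = 1·0 + 1·1 + 1·1 = 2.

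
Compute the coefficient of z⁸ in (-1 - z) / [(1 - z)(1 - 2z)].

-766

Partial fractions give a closed form: a_n = (2)·1^n + (-3)·2^n.
At n = 8: a_8 = -766.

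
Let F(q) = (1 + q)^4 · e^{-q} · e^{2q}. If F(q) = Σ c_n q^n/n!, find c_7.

1961

The EGF product rule gives c_7 = Σ_{k_1+k_2+k_3=7} C(7; k_1,k_2,k_3) · ∏ g_i(k_i), where (1+q)^4 gives the falling factorial (4)_k; e^{-q} gives (-1)^k; e^{2q} gives (2)^k.
g_1(k) for k = 0…7: 1, 4, 12, 24, 24, 0, 0, 0.
g_2(k) for k = 0…7: 1, -1, 1, -1, 1, -1, 1, -1.
g_3(k) for k = 0…7: 1, 2, 4, 8, 16, 32, 64, 128.
First combine the last two factors: h(k) = Σ_j C(k,j)·g_2(j)·g_3(k−j) for k = 0…7: 1, 1, 1, 1, 1, 1, 1, 1.
c_7 = Σ_k C(7,k)·g_1(k)·h(7−k) = 1·1·1 + 7·4·1 + 21·12·1 + 35·24·1 + 35·24·1 = 1 + 28 + 252 + 840 + 840 = 1961.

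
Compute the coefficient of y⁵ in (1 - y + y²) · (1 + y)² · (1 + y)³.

(1 - y + y²) has coefficients 1,-1,1 for degrees 0…2.
(1 + y)² has coefficients 1,2,1,0,0,0 for degrees 0…5.
Finally multiplying by (1 + y)³, the product of all factors after the first has coefficients 1,5,10,10,5,1 for degrees 0…5.
[y⁵] = 1·1 − 1·5 + 1·10 = 6.

6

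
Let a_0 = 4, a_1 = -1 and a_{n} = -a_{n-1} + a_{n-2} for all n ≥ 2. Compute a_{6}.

The ordinary generating function has denominator 1 + y - y^2.
Iterating the recurrence: a_0,…,a_{6} = 4, -1, 5, -6, 11, -17, 28.

28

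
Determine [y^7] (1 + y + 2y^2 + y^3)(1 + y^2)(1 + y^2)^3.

(1 + y + 2y^2 + y^3) has coefficients 1,1,2,1 for degrees 0…3.
(1 + y^2) has coefficients 1,0,1,0,0,0,0,0 for degrees 0…7.
Finally multiplying by (1 + y^2)^3, the product of all factors after the first has coefficients 1,0,4,0,6,0,4,0 for degrees 0…7.
[y^7] = 1·0 + 1·4 + 2·0 + 1·6 = 10.

10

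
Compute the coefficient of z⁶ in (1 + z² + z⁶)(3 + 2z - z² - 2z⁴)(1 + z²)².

(1 + z² + z⁶) has coefficients 1,0,1,0,0,0,1 for degrees 0…6.
(3 + 2z - z² - 2z⁴) has coefficients 3,2,-1,0,-2,0,0 for degrees 0…6.
Finally multiplying by (1 + z²)², the product of all factors after the first has coefficients 3,2,5,4,-1,2,-5 for degrees 0…6.
[z⁶] = 1·(-5) + 1·(-1) + 1·3 = -3.

-3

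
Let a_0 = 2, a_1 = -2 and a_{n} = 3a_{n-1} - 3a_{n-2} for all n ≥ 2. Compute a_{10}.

1458

The ordinary generating function has denominator 1 - 3x + 3x^2.
Iterating the recurrence: a_0,…,a_{10} = 2, -2, -12, -30, -54, -72, -54, 54, 324, 810, 1458.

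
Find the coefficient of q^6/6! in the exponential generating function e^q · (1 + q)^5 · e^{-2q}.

The EGF product rule gives c_6 = Σ_{k_1+k_2+k_3=6} C(6; k_1,k_2,k_3) · ∏ g_i(k_i), where e^q gives (1)^k; (1+q)^5 gives the falling factorial (5)_k; e^{-2q} gives (-2)^k.
g_1(k) for k = 0…6: 1, 1, 1, 1, 1, 1, 1.
g_2(k) for k = 0…6: 1, 5, 20, 60, 120, 120, 0.
g_3(k) for k = 0…6: 1, -2, 4, -8, 16, -32, 64.
First combine the last two factors: h(k) = Σ_j C(k,j)·g_2(j)·g_3(k−j) for k = 0…6: 1, 3, 4, -8, -24, 88, 64.
c_6 = Σ_k C(6,k)·g_1(k)·h(6−k) = 1·1·64 + 6·1·88 + 15·1·(-24) + 20·1·(-8) + 15·1·4 + 6·1·3 + 1·1·1 = 64 + 528 − 360 − 160 + 60 + 18 + 1 = 151.

151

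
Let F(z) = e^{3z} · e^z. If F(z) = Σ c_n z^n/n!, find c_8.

The EGF product rule gives c_8 = Σ_{k_1+k_2=8} C(8; k_1,k_2) · ∏ g_i(k_i), where e^{3z} gives (3)^k; e^z gives (1)^k.
g_1(k) for k = 0…8: 1, 3, 9, 27, 81, 243, 729, 2187, 6561.
g_2(k) for k = 0…8: 1, 1, 1, 1, 1, 1, 1, 1, 1.
c_8 = Σ_k C(8,k)·g_1(k)·g_2(8−k) = 1·1·1 + 8·3·1 + 28·9·1 + 56·27·1 + 70·81·1 + 56·243·1 + 28·729·1 + 8·2187·1 + 1·6561·1 = 1 + 24 + 252 + 1512 + 5670 + 13608 + 20412 + 17496 + 6561 = 65536.

65536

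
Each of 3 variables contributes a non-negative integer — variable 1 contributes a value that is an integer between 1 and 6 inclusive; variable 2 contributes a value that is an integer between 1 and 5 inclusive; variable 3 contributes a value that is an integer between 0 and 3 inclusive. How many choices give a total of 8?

The generating function for the choices is (z + z^2 + z^3 + z^4 + z^5 + z^6)·(z + z^2 + z^3 + z^4 + z^5)·(1 + z + z^2 + z^3); the count is [z^8].
(z + z^2 + z^3 + z^4 + z^5 + z^6) has coefficients 0,1,1,1,1,1,1 for degrees 0…6.
(z + z^2 + z^3 + z^4 + z^5) has coefficients 0,1,1,1,1,1,0,0,0 for degrees 0…8.
Finally multiplying by (1 + z + z^2 + z^3), the product of all factors after the first has coefficients 0,1,2,3,4,4,3,2,1 for degrees 0…8.
[z^8] = 1·2 + 1·3 + 1·4 + 1·4 + 1·3 + 1·2 = 18.

18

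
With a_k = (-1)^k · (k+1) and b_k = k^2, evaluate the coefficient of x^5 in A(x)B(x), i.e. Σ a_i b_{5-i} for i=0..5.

Write out a_i and b_{5-i} for i = 0,…,5 and sum the products.
Σ = 1·25 − 2·16 + 3·9 − 4·4 + 5·1 − 6·0 = 9.

9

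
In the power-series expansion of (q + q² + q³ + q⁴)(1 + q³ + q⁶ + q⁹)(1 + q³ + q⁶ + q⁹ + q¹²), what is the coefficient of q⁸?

(q + q² + q³ + q⁴) has coefficients 0,1,1,1,1 for degrees 0…4.
(1 + q³ + q⁶ + q⁹) has coefficients 1,0,0,1,0,0,1,0,0 for degrees 0…8.
Finally multiplying by (1 + q³ + q⁶ + q⁹ + q¹²), the product of all factors after the first has coefficients 1,0,0,2,0,0,3,0,0 for degrees 0…8.
[q⁸] = 1·0 + 1·3 + 1·0 + 1·0 = 3.

3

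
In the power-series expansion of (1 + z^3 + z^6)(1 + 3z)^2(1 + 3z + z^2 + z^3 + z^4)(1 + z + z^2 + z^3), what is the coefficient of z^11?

(1 + z^3 + z^6) has coefficients 1,0,0,1,0,0,1 for degrees 0…6.
(1 + 3z)^2 has coefficients 1,6,9,0,0,0,0,0,0,0,0,0 for degrees 0…11.
Multiplying by (1 + 3z + z^2 + z^3 + z^4) gives running coefficients 1,9,28,34,16,15,9,0,0,0,0,0 for degrees 0…11.
Finally multiplying by (1 + z + z^2 + z^3), the product of all factors after the first has coefficients 1,10,38,72,87,93,74,40,24,9,0,0 for degrees 0…11.
[z^11] = 1·0 + 1·24 + 1·93 = 117.

117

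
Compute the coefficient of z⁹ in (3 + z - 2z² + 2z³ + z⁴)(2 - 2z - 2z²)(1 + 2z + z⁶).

6

(3 + z - 2z² + 2z³ + z⁴) has coefficients 3,1,-2,2,1 for degrees 0…4.
(2 - 2z - 2z²) has coefficients 2,-2,-2,0,0,0,0,0,0,0 for degrees 0…9.
Finally multiplying by (1 + 2z + z⁶), the product of all factors after the first has coefficients 2,2,-6,-4,0,0,2,-2,-2,0 for degrees 0…9.
[z⁹] = 3·0 + 1·(-2) − 2·(-2) + 2·2 + 1·0 = 6.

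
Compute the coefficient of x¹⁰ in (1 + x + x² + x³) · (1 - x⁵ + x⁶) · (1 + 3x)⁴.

12

(1 + x + x² + x³) has coefficients 1,1,1,1 for degrees 0…3.
(1 - x⁵ + x⁶) has coefficients 1,0,0,0,0,-1,1,0,0,0,0 for degrees 0…10.
Finally multiplying by (1 + 3x)⁴, the product of all factors after the first has coefficients 1,12,54,108,81,-1,-11,-42,-54,27,81 for degrees 0…10.
[x¹⁰] = 1·81 + 1·27 + 1·(-54) + 1·(-42) = 12.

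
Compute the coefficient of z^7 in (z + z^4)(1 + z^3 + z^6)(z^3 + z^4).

(z + z^4) has coefficients 0,1,0,0,1 for degrees 0…4.
(1 + z^3 + z^6) has coefficients 1,0,0,1,0,0,1,0 for degrees 0…7.
Finally multiplying by (z^3 + z^4), the product of all factors after the first has coefficients 0,0,0,1,1,0,1,1 for degrees 0…7.
[z^7] = 1·1 + 1·1 = 2.

2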